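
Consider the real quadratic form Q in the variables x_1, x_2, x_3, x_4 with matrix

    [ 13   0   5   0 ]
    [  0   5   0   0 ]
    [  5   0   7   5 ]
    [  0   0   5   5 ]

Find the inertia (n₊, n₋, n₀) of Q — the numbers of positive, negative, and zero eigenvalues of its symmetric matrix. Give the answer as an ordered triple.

Congruent diagonalization of A (simultaneous row and column reduction) yields pivots 13, 5, 66/13, 5/66.
Counting signs: 4 positive.

(4, 0, 0)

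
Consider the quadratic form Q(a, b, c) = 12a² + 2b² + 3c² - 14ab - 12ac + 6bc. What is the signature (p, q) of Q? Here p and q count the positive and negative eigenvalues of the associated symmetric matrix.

The symmetric matrix is A = [[12, -7, -6], [-7, 2, 3], [-6, 3, 3]].
Applying the same elementary operations to the rows and columns of A produces a congruent diagonal matrix with entries 12, -25/12, 3/25.
That gives 2 positive, 1 negative pivots.

(2, 1)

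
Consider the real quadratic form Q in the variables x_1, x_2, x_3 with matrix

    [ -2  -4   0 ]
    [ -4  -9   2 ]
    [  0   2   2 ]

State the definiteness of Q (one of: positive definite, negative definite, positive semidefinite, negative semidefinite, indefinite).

Applying the same elementary operations to the rows and columns of A produces a congruent diagonal matrix with entries -2, -1, 6.
Counting signs: 1 positive, 2 negative.
Hence Q is indefinite.

indefinite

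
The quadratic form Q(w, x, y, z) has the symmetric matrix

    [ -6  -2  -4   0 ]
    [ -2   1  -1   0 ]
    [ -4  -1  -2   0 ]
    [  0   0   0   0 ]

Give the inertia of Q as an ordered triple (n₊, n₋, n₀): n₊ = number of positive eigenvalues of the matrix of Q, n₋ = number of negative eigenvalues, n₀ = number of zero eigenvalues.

(2, 1, 1)

Symmetric row and column elimination reduces A to a congruent diagonal form with pivots -6, 5/3, 3/5, 0.
Counting signs: 2 positive, 1 negative, 1 zero.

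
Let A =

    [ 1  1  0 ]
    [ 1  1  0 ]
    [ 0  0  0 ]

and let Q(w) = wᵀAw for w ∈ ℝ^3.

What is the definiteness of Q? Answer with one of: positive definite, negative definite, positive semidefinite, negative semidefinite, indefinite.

positive semidefinite

Symmetric row and column elimination reduces A to a congruent diagonal form with pivots 1, 0, 0.
Counting signs: 1 positive, 2 zero.
Hence Q is positive semidefinite.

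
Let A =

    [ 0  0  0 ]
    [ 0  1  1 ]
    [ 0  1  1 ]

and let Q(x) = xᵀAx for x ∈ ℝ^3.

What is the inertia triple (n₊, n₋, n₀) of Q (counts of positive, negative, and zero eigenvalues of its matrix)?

Applying the same elementary operations to the rows and columns of A produces a congruent diagonal matrix with entries 0, 1, 0.
That gives 1 positive, 2 zero pivots.

(1, 0, 2)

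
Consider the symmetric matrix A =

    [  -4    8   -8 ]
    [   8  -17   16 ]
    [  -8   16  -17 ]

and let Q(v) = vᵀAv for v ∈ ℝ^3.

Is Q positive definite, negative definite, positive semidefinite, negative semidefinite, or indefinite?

negative definite

Leading principal minors: Δ_1 = -4, Δ_2 = 4, Δ_3 = -4.
The signs alternate starting with Δ_1 < 0, so by Sylvester's criterion Q is negative definite.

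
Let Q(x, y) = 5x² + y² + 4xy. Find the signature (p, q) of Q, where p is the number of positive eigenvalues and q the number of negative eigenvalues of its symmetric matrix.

(2, 0)

The associated matrix is A = [[5, 2], [2, 1]].
Symmetric row and column elimination reduces A to a congruent diagonal form with pivots 5, 1/5.
So there are 2 positive pivots.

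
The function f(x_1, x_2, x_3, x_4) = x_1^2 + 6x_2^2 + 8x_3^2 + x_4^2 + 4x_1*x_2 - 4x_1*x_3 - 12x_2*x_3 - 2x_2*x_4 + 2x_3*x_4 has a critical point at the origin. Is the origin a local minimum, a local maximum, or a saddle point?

local minimum

The Hessian at the origin is H = [[2, 4, -4, 0], [4, 12, -12, -2], [-4, -12, 16, 2], [0, -2, 2, 2]].
Row-reducing H symmetrically gives the diagonal entries 2, 4, 4, 1.
So there are 4 positive pivots.
H is positive definite, so the origin is a strict local minimum.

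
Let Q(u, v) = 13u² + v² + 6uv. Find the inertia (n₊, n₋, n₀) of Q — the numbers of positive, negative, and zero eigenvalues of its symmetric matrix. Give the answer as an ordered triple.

The symmetric matrix is A = [[13, 3], [3, 1]].
Applying the same elementary operations to the rows and columns of A produces a congruent diagonal matrix with entries 13, 4/13.
Counting signs: 2 positive.

(2, 0, 0)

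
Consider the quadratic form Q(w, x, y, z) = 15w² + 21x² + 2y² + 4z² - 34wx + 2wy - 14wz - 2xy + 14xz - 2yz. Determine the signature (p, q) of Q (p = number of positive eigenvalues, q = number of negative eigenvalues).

The associated matrix is A = [[15, -17, 1, -7], [-17, 21, -1, 7], [1, -1, 2, -1], [-7, 7, -1, 4]].
Row-reducing A symmetrically gives the diagonal entries 15, 26/15, 25/13, 3/25.
Counting signs: 4 positive.

(4, 0)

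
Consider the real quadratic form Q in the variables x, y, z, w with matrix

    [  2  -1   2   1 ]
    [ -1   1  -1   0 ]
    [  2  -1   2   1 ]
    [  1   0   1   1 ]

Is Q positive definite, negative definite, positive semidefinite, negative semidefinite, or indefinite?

positive semidefinite

Symmetric row and column elimination reduces A to a congruent diagonal form with pivots 2, 1/2, 0, 0.
Counting signs: 2 positive, 2 zero.
Hence Q is positive semidefinite.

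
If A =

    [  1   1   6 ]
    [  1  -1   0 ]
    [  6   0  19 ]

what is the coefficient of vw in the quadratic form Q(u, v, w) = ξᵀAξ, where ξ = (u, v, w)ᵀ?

The coefficient of vw is A[2,3] + A[3,2] = 2·0 = 0.

0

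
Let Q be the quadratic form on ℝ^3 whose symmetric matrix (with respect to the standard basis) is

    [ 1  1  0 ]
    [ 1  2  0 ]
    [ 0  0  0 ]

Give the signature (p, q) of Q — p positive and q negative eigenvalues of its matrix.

Congruent diagonalization of A (simultaneous row and column reduction) yields pivots 1, 1, 0.
Counting signs: 2 positive, 1 zero.

(2, 0)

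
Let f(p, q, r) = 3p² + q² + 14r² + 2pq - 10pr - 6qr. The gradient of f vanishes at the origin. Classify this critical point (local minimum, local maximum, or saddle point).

The Hessian at the origin is H = [[6, 2, -10], [2, 2, -6], [-10, -6, 28]].
Congruent diagonalization of H (simultaneous row and column reduction) yields pivots 6, 4/3, 6.
Counting signs: 3 positive.
H is positive definite, so the origin is a strict local minimum.

local minimum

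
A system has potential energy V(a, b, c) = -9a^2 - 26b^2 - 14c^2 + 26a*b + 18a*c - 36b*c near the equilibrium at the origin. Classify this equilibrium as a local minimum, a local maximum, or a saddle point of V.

The Hessian at the origin is H = [[-18, 26, 18], [26, -52, -36], [18, -36, -28]].
Congruent diagonalization of H (simultaneous row and column reduction) yields pivots -18, -130/9, -40/13.
So there are 3 negative pivots.
H is negative definite, so the origin is a strict local maximum.

local maximum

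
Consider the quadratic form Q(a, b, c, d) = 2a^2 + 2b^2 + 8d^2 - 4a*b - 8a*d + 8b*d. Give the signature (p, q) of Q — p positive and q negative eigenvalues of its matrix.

Write A = [[2, -2, 0, -4], [-2, 2, 0, 4], [0, 0, 0, 0], [-4, 4, 0, 8]].
Congruent diagonalization of A (simultaneous row and column reduction) yields pivots 2, 0, 0, 0.
That gives 1 positive, 3 zero pivots.

(1, 0)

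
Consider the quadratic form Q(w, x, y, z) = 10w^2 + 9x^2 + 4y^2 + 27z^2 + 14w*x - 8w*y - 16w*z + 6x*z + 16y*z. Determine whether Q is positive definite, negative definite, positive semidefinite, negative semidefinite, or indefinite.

positive definite

The symmetric matrix of Q is A = [[10, 7, -4, -8], [7, 9, 0, 3], [-4, 0, 4, 8], [-8, 3, 8, 27]].
Leading principal minors: Δ_1 = 10, Δ_2 = 41, Δ_3 = 20, Δ_4 = 4.
All leading principal minors are positive, so by Sylvester's criterion Q is positive definite.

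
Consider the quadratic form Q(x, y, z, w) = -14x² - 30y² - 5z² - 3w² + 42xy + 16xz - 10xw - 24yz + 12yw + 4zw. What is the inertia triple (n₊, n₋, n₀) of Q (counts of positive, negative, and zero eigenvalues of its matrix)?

Write A = [[-14, 21, 8, -5], [21, -30, -12, 6], [8, -12, -5, 2], [-5, 6, 2, -3]].
Symmetric row and column elimination reduces A to a congruent diagonal form with pivots -14, 3/2, -3/7, -1.
Counting signs: 1 positive, 3 negative.

(1, 3, 0)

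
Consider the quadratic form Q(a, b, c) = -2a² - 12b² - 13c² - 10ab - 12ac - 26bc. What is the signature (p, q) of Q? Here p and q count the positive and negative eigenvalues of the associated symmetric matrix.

(1, 2)

The symmetric matrix is A = [[-2, -5, -6], [-5, -12, -13], [-6, -13, -13]].
Congruent diagonalization of A (simultaneous row and column reduction) yields pivots -2, 1/2, -3.
That gives 1 positive, 2 negative pivots.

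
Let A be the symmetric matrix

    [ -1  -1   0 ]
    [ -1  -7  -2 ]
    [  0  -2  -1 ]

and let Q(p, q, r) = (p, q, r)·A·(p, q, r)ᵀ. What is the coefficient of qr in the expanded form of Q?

-4

The coefficient of qr is A[2,3] + A[3,2] = 2·(-2) = -4.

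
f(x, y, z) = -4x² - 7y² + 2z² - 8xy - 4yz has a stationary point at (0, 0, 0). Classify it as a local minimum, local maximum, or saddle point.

The Hessian at the origin is H = [[-8, -8, 0], [-8, -14, -4], [0, -4, 4]].
Applying the same elementary operations to the rows and columns of H produces a congruent diagonal matrix with entries -8, -6, 20/3.
So there are 1 positive, 2 negative pivots.
H is indefinite, so the origin is a saddle point.

saddle point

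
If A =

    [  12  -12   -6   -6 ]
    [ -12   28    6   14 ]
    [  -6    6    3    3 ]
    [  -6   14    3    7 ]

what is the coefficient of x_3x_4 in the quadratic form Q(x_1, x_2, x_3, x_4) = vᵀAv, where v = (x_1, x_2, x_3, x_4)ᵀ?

6

The coefficient of x_3x_4 is A[3,4] + A[4,3] = 2·3 = 6.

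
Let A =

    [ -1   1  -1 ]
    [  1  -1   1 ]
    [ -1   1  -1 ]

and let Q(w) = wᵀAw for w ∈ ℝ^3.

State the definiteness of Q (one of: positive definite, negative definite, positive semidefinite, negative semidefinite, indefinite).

negative semidefinite

Applying the same elementary operations to the rows and columns of A produces a congruent diagonal matrix with entries -1, 0, 0.
Counting signs: 1 negative, 2 zero.
Hence Q is negative semidefinite.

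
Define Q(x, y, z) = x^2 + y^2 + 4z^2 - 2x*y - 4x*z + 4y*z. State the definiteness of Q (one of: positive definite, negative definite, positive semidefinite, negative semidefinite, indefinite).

The associated matrix is A = [[1, -1, -2], [-1, 1, 2], [-2, 2, 4]].
Applying the same elementary operations to the rows and columns of A produces a congruent diagonal matrix with entries 1, 0, 0.
Counting signs: 1 positive, 2 zero.
Hence Q is positive semidefinite.

positive semidefinite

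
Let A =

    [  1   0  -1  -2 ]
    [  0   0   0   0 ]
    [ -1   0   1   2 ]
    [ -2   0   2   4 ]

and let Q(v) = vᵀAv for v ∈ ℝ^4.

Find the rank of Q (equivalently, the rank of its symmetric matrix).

Row-reducing A symmetrically gives the diagonal entries 1, 0, 0, 0.
Counting signs: 1 positive, 3 zero.
The rank is the number of nonzero pivots: 1.

1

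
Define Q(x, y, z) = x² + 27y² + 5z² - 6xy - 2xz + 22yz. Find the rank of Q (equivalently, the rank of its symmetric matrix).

3

The symmetric matrix is A = [[1, -3, -1], [-3, 27, 11], [-1, 11, 5]].
Symmetric row and column elimination reduces A to a congruent diagonal form with pivots 1, 18, 4/9.
So there are 3 positive pivots.
The rank is the number of nonzero pivots: 3.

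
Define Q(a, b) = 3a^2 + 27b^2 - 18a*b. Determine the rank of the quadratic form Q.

1

The associated matrix is A = [[3, -9], [-9, 27]].
Congruent diagonalization of A (simultaneous row and column reduction) yields pivots 3, 0.
So there are 1 positive, 1 zero pivots.
The rank is the number of nonzero pivots: 1.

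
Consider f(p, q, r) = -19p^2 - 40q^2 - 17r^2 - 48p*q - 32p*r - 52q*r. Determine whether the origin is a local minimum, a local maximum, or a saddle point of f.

The Hessian at the origin is H = [[-38, -48, -32], [-48, -80, -52], [-32, -52, -34]].
Symmetric row and column elimination reduces H to a congruent diagonal form with pivots -38, -368/19, -3/23.
So there are 3 negative pivots.
H is negative definite, so the origin is a strict local maximum.

local maximum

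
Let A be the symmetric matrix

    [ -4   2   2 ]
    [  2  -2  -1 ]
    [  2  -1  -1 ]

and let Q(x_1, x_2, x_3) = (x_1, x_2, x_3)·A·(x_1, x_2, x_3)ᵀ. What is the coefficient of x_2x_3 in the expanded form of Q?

The coefficient of x_2x_3 is A[2,3] + A[3,2] = 2·(-1) = -2.

-2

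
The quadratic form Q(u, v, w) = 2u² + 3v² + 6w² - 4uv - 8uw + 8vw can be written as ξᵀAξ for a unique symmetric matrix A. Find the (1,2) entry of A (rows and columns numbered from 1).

-2

The coefficient of u·v in Q is -4. For a symmetric A this equals A[1,2] + A[2,1] = 2·A[1,2].
So A[1,2] = -4/2 = -2.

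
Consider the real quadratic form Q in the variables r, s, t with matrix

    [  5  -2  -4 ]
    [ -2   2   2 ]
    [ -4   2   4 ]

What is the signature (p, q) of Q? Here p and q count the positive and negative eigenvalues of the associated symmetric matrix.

Symmetric row and column elimination reduces A to a congruent diagonal form with pivots 5, 6/5, 2/3.
Counting signs: 3 positive.

(3, 0)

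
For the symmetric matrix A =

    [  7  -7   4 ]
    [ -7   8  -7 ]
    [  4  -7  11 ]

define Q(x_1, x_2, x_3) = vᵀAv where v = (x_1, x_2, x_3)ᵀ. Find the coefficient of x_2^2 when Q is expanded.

The coefficient of x_2^2 is the diagonal entry A[2,2] = 8.

8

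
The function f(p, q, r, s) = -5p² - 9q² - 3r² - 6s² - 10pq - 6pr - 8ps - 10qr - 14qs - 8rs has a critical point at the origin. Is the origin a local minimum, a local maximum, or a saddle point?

local maximum

The Hessian at the origin is H = [[-10, -10, -6, -8], [-10, -18, -10, -14], [-6, -10, -6, -8], [-8, -14, -8, -12]].
Symmetric row and column elimination reduces H to a congruent diagonal form with pivots -10, -8, -2/5, -1.
That gives 4 negative pivots.
H is negative definite, so the origin is a strict local maximum.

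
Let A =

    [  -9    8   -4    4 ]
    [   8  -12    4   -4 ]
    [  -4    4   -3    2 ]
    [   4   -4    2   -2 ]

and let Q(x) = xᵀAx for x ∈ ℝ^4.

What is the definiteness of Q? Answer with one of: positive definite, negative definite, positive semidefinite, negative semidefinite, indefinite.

negative definite

Leading principal minors: Δ_1 = -9, Δ_2 = 44, Δ_3 = -52, Δ_4 = 8.
The signs alternate starting with Δ_1 < 0, so by Sylvester's criterion Q is negative definite.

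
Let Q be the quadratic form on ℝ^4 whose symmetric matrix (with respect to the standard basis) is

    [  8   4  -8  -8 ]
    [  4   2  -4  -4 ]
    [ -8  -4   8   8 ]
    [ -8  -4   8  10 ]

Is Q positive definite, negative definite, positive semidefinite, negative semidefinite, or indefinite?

Congruent diagonalization of A (simultaneous row and column reduction) yields pivots 8, 0, 0, 2.
Counting signs: 2 positive, 2 zero.
Hence Q is positive semidefinite.

positive semidefinite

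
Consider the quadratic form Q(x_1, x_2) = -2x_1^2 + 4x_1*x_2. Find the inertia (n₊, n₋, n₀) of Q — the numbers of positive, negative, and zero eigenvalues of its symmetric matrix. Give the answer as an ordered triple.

Write A = [[-2, 2], [2, 0]].
Row-reducing A symmetrically gives the diagonal entries -2, 2.
That gives 1 positive, 1 negative pivots.

(1, 1, 0)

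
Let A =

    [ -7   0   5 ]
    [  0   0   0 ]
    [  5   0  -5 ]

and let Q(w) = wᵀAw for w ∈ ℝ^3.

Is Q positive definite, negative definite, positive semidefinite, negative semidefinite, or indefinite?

negative semidefinite

Applying the same elementary operations to the rows and columns of A produces a congruent diagonal matrix with entries -7, 0, -10/7.
That gives 2 negative, 1 zero pivots.
Hence Q is negative semidefinite.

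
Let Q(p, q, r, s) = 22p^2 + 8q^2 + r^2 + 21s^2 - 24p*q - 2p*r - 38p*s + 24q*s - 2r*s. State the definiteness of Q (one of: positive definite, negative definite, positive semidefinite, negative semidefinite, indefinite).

Write A = [[22, -12, -1, -19], [-12, 8, 0, 12], [-1, 0, 1, -1], [-19, 12, -1, 21]].
Row-reducing A symmetrically gives the diagonal entries 22, 16/11, 3/4, 2/3.
Counting signs: 4 positive.
Hence Q is positive definite.

positive definite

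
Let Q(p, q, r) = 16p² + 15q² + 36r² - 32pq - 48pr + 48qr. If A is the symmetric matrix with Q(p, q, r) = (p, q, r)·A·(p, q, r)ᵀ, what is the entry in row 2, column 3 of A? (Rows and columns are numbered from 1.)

24

The coefficient of q·r in Q is 48. For a symmetric A this equals A[2,3] + A[3,2] = 2·A[2,3].
So A[2,3] = 48/2 = 24.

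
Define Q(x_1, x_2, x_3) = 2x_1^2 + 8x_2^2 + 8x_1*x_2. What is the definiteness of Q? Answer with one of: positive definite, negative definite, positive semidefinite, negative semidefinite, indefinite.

positive semidefinite

The associated matrix is A = [[2, 4, 0], [4, 8, 0], [0, 0, 0]].
Congruent diagonalization of A (simultaneous row and column reduction) yields pivots 2, 0, 0.
Counting signs: 1 positive, 2 zero.
Hence Q is positive semidefinite.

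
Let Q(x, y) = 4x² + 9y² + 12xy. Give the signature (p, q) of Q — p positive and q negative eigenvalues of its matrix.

(1, 0)

The symmetric matrix is A = [[4, 6], [6, 9]].
Symmetric row and column elimination reduces A to a congruent diagonal form with pivots 4, 0.
So there are 1 positive, 1 zero pivots.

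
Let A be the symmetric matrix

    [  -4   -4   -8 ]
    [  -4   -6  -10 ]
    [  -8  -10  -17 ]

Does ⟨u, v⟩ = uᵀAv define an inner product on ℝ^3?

no

An LDLᵀ factorisation of A has diagonal entries -4, -2, 1.
Counting signs: 1 positive, 2 negative.
Hence Q is indefinite.
⟨·,·⟩ is an inner product exactly when A is positive definite.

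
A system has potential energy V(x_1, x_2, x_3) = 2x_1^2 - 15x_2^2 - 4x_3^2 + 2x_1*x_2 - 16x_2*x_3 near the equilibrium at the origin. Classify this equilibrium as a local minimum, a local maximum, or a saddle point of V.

The Hessian at the origin is H = [[4, 2, 0], [2, -30, -16], [0, -16, -8]].
Congruent diagonalization of H (simultaneous row and column reduction) yields pivots 4, -31, 8/31.
That gives 2 positive, 1 negative pivots.
H is indefinite, so the origin is a saddle point.

saddle point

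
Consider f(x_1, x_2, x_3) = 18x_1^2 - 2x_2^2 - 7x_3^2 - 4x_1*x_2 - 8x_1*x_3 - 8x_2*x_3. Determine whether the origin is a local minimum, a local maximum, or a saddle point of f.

The Hessian at the origin is H = [[36, -4, -8], [-4, -4, -8], [-8, -8, -14]].
An LDLᵀ factorisation of H has diagonal entries 36, -40/9, 2.
That gives 2 positive, 1 negative pivots.
H is indefinite, so the origin is a saddle point.

saddle point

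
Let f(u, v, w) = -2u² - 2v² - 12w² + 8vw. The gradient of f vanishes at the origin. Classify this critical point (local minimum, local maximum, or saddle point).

local maximum

The Hessian at the origin is H = [[-4, 0, 0], [0, -4, 8], [0, 8, -24]].
Row-reducing H symmetrically gives the diagonal entries -4, -4, -8.
Counting signs: 3 negative.
H is negative definite, so the origin is a strict local maximum.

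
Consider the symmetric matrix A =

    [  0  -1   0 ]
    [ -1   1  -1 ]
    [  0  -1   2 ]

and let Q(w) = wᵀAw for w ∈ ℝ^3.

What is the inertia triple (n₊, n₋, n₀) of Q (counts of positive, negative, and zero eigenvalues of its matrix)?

(2, 1, 0)

By Sylvester's law of inertia any congruent diagonalization of A has 2 positive, 1 negative and 0 zero entries.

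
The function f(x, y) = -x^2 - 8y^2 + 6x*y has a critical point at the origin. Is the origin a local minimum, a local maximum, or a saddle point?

saddle point

The Hessian at the origin is H = [[-2, 6], [6, -16]].
det H = -2·-16 − (6)² = -4 < 0, so H is indefinite.
Therefore the origin is a saddle point.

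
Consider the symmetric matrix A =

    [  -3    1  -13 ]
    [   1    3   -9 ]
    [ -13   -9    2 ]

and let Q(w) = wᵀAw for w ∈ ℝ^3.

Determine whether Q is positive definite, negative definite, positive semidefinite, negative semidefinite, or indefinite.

An LDLᵀ factorisation of A has diagonal entries -3, 10/3, 5.
So there are 2 positive, 1 negative pivots.
Hence Q is indefinite.

indefinite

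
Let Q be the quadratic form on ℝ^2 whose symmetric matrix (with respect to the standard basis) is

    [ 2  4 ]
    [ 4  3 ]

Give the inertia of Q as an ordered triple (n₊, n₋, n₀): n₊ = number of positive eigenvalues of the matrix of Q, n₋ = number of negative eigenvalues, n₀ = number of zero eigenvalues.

(1, 1, 0)

Congruent diagonalization of A (simultaneous row and column reduction) yields pivots 2, -5.
So there are 1 positive, 1 negative pivots.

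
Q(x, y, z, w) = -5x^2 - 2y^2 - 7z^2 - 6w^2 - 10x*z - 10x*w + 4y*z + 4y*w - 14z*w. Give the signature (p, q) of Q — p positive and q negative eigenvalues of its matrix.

(1, 2)

The associated matrix is A = [[-5, 0, -5, -5], [0, -2, 2, 2], [-5, 2, -7, -7], [-5, 2, -7, -6]].
Row-reducing A symmetrically gives the diagonal entries -5, -2, 0, 1.
Counting signs: 1 positive, 2 negative, 1 zero.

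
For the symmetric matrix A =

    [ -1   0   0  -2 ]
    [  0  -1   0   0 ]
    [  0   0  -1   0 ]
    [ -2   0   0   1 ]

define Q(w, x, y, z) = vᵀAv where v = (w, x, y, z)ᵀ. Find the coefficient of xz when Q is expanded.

The coefficient of xz is A[2,4] + A[4,2] = 2·0 = 0.

0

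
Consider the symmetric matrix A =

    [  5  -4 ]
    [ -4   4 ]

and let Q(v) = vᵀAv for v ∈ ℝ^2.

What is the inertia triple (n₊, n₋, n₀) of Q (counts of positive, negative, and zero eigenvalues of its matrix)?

(2, 0, 0)

Symmetric row and column elimination reduces A to a congruent diagonal form with pivots 5, 4/5.
Counting signs: 2 positive.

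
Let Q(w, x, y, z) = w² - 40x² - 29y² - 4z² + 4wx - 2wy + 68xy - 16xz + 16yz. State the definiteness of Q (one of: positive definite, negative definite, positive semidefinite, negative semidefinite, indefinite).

The associated matrix is A = [[1, 2, -1, 0], [2, -40, 34, -8], [-1, 34, -29, 8], [0, -8, 8, -4]].
Applying the same elementary operations to the rows and columns of A produces a congruent diagonal matrix with entries 1, -44, -6/11, 4/3.
That gives 2 positive, 2 negative pivots.
Hence Q is indefinite.

indefinite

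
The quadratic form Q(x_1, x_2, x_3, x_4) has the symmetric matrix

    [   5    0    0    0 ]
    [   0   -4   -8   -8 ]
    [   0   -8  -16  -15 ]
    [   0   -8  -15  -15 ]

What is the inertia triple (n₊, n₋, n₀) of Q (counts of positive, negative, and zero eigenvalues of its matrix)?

(2, 2, 0)

By Sylvester's law of inertia any congruent diagonalization of A has 2 positive, 2 negative and 0 zero entries.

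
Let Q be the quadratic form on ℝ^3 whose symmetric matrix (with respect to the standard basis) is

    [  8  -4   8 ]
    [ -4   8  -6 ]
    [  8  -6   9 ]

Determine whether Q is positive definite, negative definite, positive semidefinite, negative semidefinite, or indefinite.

Leading principal minors: Δ_1 = 8, Δ_2 = 48, Δ_3 = 16.
All leading principal minors are positive, so by Sylvester's criterion Q is positive definite.

positive definite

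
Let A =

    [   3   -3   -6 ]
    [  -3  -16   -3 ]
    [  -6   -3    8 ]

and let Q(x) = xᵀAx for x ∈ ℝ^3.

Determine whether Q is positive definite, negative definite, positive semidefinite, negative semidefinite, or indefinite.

Applying the same elementary operations to the rows and columns of A produces a congruent diagonal matrix with entries 3, -19, 5/19.
So there are 2 positive, 1 negative pivots.
Hence Q is indefinite.

indefinite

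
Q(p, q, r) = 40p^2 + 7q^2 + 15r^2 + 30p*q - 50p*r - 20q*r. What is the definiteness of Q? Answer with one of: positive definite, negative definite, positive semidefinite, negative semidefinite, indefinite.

The associated matrix is A = [[40, 15, -25], [15, 7, -10], [-25, -10, 15]].
Row-reducing A symmetrically gives the diagonal entries 40, 11/8, -10/11.
Counting signs: 2 positive, 1 negative.
Hence Q is indefinite.

indefinite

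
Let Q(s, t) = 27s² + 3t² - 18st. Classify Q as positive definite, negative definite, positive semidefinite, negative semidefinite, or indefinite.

positive semidefinite

The symmetric matrix of Q is [[27, -9], [-9, 3]].
For the 2×2 matrix [[27, -9], [-9, 3]]: det = 27·3 − (-9)² = 0, trace = 30.
det = 0 so one eigenvalue is zero; the form is semidefinite with the sign of the trace.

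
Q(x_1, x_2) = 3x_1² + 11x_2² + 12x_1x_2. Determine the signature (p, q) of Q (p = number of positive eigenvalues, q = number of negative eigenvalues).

The associated matrix is A = [[3, 6], [6, 11]].
Row-reducing A symmetrically gives the diagonal entries 3, -1.
Counting signs: 1 positive, 1 negative.

(1, 1)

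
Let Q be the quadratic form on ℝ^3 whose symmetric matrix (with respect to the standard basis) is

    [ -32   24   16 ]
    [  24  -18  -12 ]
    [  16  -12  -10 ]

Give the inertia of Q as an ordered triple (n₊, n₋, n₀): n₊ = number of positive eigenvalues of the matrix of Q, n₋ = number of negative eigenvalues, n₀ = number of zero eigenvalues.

(0, 2, 1)

Symmetric row and column elimination reduces A to a congruent diagonal form with pivots -32, 0, -2.
That gives 2 negative, 1 zero pivots.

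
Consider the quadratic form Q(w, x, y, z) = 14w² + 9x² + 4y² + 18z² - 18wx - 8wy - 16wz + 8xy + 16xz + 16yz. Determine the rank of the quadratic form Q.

4

The symmetric matrix is A = [[14, -9, -4, -8], [-9, 9, 4, 8], [-4, 4, 4, 8], [-8, 8, 8, 18]].
An LDLᵀ factorisation of A has diagonal entries 14, 45/14, 20/9, 2.
Counting signs: 4 positive.
The rank is the number of nonzero pivots: 4.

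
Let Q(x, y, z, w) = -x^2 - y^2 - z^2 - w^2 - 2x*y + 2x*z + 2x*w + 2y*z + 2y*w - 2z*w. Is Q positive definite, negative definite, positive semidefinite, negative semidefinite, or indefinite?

negative semidefinite

Write A = [[-1, -1, 1, 1], [-1, -1, 1, 1], [1, 1, -1, -1], [1, 1, -1, -1]].
Row-reducing A symmetrically gives the diagonal entries -1, 0, 0, 0.
So there are 1 negative, 3 zero pivots.
Hence Q is negative semidefinite.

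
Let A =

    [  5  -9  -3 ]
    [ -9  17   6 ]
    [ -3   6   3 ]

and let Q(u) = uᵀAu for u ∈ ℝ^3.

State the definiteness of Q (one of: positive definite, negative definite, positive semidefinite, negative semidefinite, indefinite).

positive definite

Leading principal minors: Δ_1 = 5, Δ_2 = 4, Δ_3 = 3.
All leading principal minors are positive, so by Sylvester's criterion Q is positive definite.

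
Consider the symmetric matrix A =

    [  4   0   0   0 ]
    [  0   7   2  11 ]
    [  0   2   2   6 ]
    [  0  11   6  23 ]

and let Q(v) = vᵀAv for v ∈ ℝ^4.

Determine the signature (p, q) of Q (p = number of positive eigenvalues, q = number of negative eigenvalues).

(3, 0)

Congruent diagonalization of A (simultaneous row and column reduction) yields pivots 4, 7, 10/7, 0.
Counting signs: 3 positive, 1 zero.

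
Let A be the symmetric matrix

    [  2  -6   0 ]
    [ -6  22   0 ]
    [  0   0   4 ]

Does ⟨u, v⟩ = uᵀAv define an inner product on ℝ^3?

Congruent diagonalization of A (simultaneous row and column reduction) yields pivots 2, 4, 4.
Counting signs: 3 positive.
Hence Q is positive definite.
⟨·,·⟩ is an inner product exactly when A is positive definite.

yes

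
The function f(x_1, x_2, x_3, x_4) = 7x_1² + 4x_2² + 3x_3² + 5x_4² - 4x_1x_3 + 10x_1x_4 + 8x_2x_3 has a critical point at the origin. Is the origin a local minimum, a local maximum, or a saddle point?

saddle point

The Hessian at the origin is H = [[14, 0, -4, 10], [0, 8, 8, 0], [-4, 8, 6, 0], [10, 0, 0, 10]].
Symmetric row and column elimination reduces H to a congruent diagonal form with pivots 14, 8, -22/7, 60/11.
So there are 3 positive, 1 negative pivots.
H is indefinite, so the origin is a saddle point.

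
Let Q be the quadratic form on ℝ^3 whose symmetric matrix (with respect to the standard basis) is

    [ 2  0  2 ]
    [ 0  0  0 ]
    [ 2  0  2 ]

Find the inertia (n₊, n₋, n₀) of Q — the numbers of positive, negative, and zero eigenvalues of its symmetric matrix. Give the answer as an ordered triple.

(1, 0, 2)

Row-reducing A symmetrically gives the diagonal entries 2, 0, 0.
So there are 1 positive, 2 zero pivots.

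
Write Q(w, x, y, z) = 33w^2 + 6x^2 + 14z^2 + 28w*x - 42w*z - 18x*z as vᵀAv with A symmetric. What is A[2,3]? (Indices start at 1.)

The coefficient of x·y in Q is 0. For a symmetric A this equals A[2,3] + A[3,2] = 2·A[2,3].
So A[2,3] = 0/2 = 0.

0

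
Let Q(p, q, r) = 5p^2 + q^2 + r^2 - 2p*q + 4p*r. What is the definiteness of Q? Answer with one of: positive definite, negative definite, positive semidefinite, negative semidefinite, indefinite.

The symmetric matrix is A = [[5, -1, 2], [-1, 1, 0], [2, 0, 1]].
Congruent diagonalization of A (simultaneous row and column reduction) yields pivots 5, 4/5, 0.
Counting signs: 2 positive, 1 zero.
Hence Q is positive semidefinite.

positive semidefinite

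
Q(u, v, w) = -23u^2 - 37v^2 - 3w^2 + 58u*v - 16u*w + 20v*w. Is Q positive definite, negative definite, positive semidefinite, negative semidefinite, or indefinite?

negative definite

The associated matrix is A = [[-23, 29, -8], [29, -37, 10], [-8, 10, -3]].
Applying the same elementary operations to the rows and columns of A produces a congruent diagonal matrix with entries -23, -10/23, -1/5.
Counting signs: 3 negative.
Hence Q is negative definite.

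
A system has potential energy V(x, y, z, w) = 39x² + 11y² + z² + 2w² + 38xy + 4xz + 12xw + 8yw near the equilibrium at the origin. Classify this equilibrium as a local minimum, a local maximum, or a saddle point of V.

The Hessian at the origin is H = [[78, 38, 4, 12], [38, 22, 0, 8], [4, 0, 2, 0], [12, 8, 0, 4]].
Row-reducing H symmetrically gives the diagonal entries 78, 136/39, 12/17, 1/3.
So there are 4 positive pivots.
H is positive definite, so the origin is a strict local minimum.

local minimum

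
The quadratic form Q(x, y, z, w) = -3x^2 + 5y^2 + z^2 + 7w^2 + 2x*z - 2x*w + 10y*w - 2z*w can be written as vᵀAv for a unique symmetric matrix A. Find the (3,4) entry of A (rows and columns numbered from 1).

-1

The coefficient of z·w in Q is -2. For a symmetric A this equals A[3,4] + A[4,3] = 2·A[3,4].
So A[3,4] = -2/2 = -1.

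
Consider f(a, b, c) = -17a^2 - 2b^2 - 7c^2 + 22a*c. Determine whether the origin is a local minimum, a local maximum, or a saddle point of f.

The Hessian at the origin is H = [[-34, 0, 22], [0, -4, 0], [22, 0, -14]].
An LDLᵀ factorisation of H has diagonal entries -34, -4, 4/17.
That gives 1 positive, 2 negative pivots.
H is indefinite, so the origin is a saddle point.

saddle point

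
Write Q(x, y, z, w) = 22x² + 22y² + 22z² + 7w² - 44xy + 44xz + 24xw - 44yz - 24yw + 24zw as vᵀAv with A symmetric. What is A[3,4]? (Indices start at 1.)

12

The coefficient of z·w in Q is 24. For a symmetric A this equals A[3,4] + A[4,3] = 2·A[3,4].
So A[3,4] = 24/2 = 12.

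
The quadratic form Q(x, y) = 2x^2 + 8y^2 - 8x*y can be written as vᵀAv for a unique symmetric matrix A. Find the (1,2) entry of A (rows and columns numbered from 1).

-4

The coefficient of x·y in Q is -8. For a symmetric A this equals A[1,2] + A[2,1] = 2·A[1,2].
So A[1,2] = -8/2 = -4.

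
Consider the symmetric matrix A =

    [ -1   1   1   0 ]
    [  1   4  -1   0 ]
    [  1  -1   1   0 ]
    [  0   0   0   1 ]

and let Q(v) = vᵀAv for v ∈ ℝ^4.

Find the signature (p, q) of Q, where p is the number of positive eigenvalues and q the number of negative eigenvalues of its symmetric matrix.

Symmetric row and column elimination reduces A to a congruent diagonal form with pivots -1, 5, 2, 1.
That gives 3 positive, 1 negative pivots.

(3, 1)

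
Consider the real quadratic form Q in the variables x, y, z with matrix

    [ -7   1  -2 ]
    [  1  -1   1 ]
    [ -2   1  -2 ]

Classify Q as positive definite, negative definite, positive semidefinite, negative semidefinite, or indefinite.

Congruent diagonalization of A (simultaneous row and column reduction) yields pivots -7, -6/7, -5/6.
That gives 3 negative pivots.
Hence Q is negative definite.

negative definite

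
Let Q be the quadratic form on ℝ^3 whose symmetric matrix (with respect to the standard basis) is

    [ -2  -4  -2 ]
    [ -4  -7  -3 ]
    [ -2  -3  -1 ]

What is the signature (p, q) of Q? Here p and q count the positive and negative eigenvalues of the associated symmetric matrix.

Applying the same elementary operations to the rows and columns of A produces a congruent diagonal matrix with entries -2, 1, 0.
Counting signs: 1 positive, 1 negative, 1 zero.

(1, 1)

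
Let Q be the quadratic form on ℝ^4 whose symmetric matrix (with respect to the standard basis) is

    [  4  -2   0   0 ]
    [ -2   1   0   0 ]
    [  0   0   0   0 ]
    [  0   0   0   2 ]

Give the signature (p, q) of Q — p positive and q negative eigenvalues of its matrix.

(2, 0)

Applying the same elementary operations to the rows and columns of A produces a congruent diagonal matrix with entries 4, 0, 0, 2.
So there are 2 positive, 2 zero pivots.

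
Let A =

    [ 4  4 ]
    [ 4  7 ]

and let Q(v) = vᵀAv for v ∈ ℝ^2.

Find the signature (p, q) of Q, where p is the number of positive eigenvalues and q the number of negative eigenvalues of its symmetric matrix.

(2, 0)

Symmetric row and column elimination reduces A to a congruent diagonal form with pivots 4, 3.
Counting signs: 2 positive.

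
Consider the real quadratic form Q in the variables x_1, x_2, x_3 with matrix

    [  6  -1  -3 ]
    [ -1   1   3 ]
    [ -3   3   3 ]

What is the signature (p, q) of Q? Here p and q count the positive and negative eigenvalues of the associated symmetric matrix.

Congruent diagonalization of A (simultaneous row and column reduction) yields pivots 6, 5/6, -6.
So there are 2 positive, 1 negative pivots.

(2, 1)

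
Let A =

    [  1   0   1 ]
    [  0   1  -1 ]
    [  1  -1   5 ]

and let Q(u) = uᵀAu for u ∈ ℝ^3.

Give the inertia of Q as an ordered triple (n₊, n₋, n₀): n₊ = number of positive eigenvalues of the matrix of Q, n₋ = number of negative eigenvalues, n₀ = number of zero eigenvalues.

Symmetric row and column elimination reduces A to a congruent diagonal form with pivots 1, 1, 3.
So there are 3 positive pivots.

(3, 0, 0)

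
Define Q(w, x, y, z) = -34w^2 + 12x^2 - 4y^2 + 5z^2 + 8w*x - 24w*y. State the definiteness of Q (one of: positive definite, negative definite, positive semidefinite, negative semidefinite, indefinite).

indefinite

The symmetric matrix is A = [[-34, 4, -12, 0], [4, 12, 0, 0], [-12, 0, -4, 0], [0, 0, 0, 5]].
Symmetric row and column elimination reduces A to a congruent diagonal form with pivots -34, 212/17, 4/53, 5.
That gives 3 positive, 1 negative pivots.
Hence Q is indefinite.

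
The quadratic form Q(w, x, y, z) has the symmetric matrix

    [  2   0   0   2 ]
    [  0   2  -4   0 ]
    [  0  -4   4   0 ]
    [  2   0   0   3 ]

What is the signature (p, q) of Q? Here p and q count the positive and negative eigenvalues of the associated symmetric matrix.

Symmetric row and column elimination reduces A to a congruent diagonal form with pivots 2, 2, -4, 1.
Counting signs: 3 positive, 1 negative.

(3, 1)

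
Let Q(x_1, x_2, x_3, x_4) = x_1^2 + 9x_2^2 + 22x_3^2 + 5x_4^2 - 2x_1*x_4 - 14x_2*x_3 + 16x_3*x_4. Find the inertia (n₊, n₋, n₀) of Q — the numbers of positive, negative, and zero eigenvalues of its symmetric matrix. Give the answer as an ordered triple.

The symmetric matrix is A = [[1, 0, 0, -1], [0, 9, -7, 0], [0, -7, 22, 8], [-1, 0, 8, 5]].
An LDLᵀ factorisation of A has diagonal entries 1, 9, 149/9, 20/149.
So there are 4 positive pivots.

(4, 0, 0)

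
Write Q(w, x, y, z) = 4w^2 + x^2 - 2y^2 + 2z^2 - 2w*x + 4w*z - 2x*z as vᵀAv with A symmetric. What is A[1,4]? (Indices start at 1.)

The coefficient of w·z in Q is 4. For a symmetric A this equals A[1,4] + A[4,1] = 2·A[1,4].
So A[1,4] = 4/2 = 2.

2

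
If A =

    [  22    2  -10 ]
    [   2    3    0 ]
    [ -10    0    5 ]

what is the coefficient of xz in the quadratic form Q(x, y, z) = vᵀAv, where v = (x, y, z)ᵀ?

-20

The coefficient of xz is A[1,3] + A[3,1] = 2·(-10) = -20.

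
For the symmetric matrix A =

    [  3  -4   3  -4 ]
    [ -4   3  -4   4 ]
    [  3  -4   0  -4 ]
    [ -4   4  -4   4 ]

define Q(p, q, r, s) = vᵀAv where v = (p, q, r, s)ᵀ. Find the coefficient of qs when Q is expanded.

8

The coefficient of qs is A[2,4] + A[4,2] = 2·4 = 8.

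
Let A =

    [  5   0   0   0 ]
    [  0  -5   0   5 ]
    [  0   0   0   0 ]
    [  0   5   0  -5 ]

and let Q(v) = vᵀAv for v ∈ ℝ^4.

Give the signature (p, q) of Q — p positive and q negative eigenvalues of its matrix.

(1, 1)

Applying the same elementary operations to the rows and columns of A produces a congruent diagonal matrix with entries 5, -5, 0, 0.
That gives 1 positive, 1 negative, 2 zero pivots.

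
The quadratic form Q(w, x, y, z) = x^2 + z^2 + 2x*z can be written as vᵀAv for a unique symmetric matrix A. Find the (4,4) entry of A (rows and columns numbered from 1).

The coefficient of z^2 in Q is 1, and that is exactly A[4,4].

1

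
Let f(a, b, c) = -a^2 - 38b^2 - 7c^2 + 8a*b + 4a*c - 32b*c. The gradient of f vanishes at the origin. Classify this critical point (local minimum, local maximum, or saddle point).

local maximum

The Hessian at the origin is H = [[-2, 8, 4], [8, -76, -32], [4, -32, -14]].
Row-reducing H symmetrically gives the diagonal entries -2, -44, -2/11.
So there are 3 negative pivots.
H is negative definite, so the origin is a strict local maximum.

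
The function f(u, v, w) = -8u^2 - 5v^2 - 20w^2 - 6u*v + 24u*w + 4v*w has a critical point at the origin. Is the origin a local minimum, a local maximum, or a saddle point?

The Hessian at the origin is H = [[-16, -6, 24], [-6, -10, 4], [24, 4, -40]].
An LDLᵀ factorisation of H has diagonal entries -16, -31/4, -24/31.
Counting signs: 3 negative.
H is negative definite, so the origin is a strict local maximum.

local maximum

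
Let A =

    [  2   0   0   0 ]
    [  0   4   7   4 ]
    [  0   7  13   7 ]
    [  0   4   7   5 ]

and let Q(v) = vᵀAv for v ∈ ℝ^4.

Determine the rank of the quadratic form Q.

4

Congruent diagonalization of A (simultaneous row and column reduction) yields pivots 2, 4, 3/4, 1.
So there are 4 positive pivots.
The rank is the number of nonzero pivots: 4.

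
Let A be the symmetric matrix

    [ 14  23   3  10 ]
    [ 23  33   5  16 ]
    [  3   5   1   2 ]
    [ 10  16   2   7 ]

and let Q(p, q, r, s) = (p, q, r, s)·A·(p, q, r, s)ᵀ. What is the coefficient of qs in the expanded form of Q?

32

The coefficient of qs is A[2,4] + A[4,2] = 2·16 = 32.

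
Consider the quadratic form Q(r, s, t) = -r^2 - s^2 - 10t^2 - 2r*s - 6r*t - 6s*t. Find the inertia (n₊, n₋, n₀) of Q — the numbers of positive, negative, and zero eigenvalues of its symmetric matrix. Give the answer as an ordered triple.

(0, 2, 1)

The symmetric matrix is A = [[-1, -1, -3], [-1, -1, -3], [-3, -3, -10]].
Applying the same elementary operations to the rows and columns of A produces a congruent diagonal matrix with entries -1, 0, -1.
That gives 2 negative, 1 zero pivots.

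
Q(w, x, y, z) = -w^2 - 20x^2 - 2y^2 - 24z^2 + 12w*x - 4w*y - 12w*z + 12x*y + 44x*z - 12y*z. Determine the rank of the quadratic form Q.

Write A = [[-1, 6, -2, -6], [6, -20, 6, 22], [-2, 6, -2, -6], [-6, 22, -6, -24]].
Congruent diagonalization of A (simultaneous row and column reduction) yields pivots -1, 16, -1/4, 2.
Counting signs: 2 positive, 2 negative.
The rank is the number of nonzero pivots: 4.

4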